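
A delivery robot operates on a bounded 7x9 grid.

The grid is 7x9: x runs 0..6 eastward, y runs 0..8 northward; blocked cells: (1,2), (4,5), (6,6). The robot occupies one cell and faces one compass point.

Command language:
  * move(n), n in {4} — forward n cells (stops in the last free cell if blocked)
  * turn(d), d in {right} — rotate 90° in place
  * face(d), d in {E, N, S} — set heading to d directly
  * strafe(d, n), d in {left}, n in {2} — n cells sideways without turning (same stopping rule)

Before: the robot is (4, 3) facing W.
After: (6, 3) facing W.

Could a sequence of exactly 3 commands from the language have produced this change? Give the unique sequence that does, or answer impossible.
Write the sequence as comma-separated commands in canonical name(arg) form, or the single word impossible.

face(S), strafe(left, 2), turn(right)

key: still facing W at the end — net rotation zero over 3 steps
start: (4, 3) facing W
step 1 (face(S)): (4, 3) facing S
step 2 (strafe(left, 2)): (6, 3) facing S
step 3 (turn(right)): (6, 3) facing W
no rival 3-sequence matches.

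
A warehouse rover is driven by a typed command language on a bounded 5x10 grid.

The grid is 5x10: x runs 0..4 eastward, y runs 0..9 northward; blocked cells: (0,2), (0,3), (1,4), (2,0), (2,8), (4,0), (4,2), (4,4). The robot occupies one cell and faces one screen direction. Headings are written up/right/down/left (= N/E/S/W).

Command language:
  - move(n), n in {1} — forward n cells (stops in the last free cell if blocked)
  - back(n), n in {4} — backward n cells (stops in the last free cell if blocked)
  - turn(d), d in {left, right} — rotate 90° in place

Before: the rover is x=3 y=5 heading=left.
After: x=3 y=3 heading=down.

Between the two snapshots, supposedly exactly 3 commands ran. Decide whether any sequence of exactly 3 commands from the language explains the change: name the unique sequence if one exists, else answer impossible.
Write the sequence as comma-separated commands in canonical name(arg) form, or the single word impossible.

key: position moved to (3,3) AND the heading swung to S — translation plus rotation needed
initial: x=3 y=5 heading=left
[1] after turn(left): x=3 y=5 heading=down
[2] after move(1): x=3 y=4 heading=down
[3] after move(1): x=3 y=3 heading=down
no rival 3-sequence matches.

turn(left), move(1), move(1)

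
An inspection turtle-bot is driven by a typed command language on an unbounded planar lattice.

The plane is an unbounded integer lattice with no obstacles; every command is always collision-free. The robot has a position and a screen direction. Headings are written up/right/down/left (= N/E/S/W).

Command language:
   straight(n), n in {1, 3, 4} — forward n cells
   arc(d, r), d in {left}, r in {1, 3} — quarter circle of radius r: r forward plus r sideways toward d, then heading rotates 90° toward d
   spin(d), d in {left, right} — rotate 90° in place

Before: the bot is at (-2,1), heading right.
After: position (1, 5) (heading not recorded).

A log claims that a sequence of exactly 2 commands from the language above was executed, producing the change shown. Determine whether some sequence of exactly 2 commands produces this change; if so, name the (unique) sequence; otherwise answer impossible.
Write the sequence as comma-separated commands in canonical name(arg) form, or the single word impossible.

key: running straight(1) before arc(left, 3) would end elsewhere — order is forced
begin: at (-2,1), heading right
t=1 arc(left, 3) ⇒ at (1,4), heading up
t=2 straight(1) ⇒ at (1,5), heading up
no rival 2-sequence matches.

arc(left, 3), straight(1)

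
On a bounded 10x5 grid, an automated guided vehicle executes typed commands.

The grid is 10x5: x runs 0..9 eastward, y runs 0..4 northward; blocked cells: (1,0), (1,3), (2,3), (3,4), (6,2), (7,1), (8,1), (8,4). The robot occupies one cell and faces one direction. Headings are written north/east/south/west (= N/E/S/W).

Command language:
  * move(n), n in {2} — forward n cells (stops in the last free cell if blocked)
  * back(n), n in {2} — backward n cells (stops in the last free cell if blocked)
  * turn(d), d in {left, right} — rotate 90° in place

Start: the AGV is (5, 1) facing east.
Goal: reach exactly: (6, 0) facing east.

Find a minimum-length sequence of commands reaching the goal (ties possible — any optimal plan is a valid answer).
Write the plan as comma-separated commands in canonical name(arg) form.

move(2), turn(right), move(2), turn(left)

initial: (5, 1) facing east
t=1 move(2) ⇒ (6, 1) facing east
t=2 turn(right) ⇒ (6, 1) facing south
t=3 move(2) ⇒ (6, 0) facing south
t=4 turn(left) ⇒ (6, 0) facing east
no 3-step plan works, so 4 is optimal.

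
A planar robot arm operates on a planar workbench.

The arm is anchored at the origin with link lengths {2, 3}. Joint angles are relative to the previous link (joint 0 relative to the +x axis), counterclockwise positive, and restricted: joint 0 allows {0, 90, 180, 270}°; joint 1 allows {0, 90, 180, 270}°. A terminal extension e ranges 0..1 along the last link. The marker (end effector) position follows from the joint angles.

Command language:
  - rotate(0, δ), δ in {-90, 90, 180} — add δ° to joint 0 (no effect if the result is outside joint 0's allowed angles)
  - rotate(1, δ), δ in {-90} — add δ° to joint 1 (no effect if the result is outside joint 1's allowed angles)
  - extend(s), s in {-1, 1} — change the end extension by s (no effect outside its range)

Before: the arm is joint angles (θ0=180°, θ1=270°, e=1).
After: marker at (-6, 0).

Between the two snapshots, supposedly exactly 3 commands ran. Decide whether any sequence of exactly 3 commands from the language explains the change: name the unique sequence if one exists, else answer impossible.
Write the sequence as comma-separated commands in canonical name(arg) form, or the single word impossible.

initial: joint angles (θ0=180°, θ1=270°, e=1)
t=1 rotate(1, -90) ⇒ joint angles (θ0=180°, θ1=180°, e=1)
t=2 rotate(1, -90) ⇒ joint angles (θ0=180°, θ1=90°, e=1)
t=3 rotate(1, -90) ⇒ joint angles (θ0=180°, θ1=0°, e=1)
all 216 alternatives checked — unique.

rotate(1, -90), rotate(1, -90), rotate(1, -90)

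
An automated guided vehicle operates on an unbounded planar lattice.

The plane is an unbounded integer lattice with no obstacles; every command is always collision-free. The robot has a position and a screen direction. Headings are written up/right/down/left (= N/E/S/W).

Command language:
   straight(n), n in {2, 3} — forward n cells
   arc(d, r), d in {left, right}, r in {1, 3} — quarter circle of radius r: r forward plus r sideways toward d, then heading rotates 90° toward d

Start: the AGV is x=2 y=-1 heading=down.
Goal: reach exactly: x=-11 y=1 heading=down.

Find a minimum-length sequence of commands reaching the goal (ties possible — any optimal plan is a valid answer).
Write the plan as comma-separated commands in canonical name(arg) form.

arc(right, 1), straight(3), arc(right, 3), arc(left, 3), arc(left, 3)

begin: x=2 y=-1 heading=down
step 1 (arc(right, 1)): x=1 y=-2 heading=left
step 2 (straight(3)): x=-2 y=-2 heading=left
step 3 (arc(right, 3)): x=-5 y=1 heading=up
step 4 (arc(left, 3)): x=-8 y=4 heading=left
step 5 (arc(left, 3)): x=-11 y=1 heading=down
shorter routes all fall short; 5 is best.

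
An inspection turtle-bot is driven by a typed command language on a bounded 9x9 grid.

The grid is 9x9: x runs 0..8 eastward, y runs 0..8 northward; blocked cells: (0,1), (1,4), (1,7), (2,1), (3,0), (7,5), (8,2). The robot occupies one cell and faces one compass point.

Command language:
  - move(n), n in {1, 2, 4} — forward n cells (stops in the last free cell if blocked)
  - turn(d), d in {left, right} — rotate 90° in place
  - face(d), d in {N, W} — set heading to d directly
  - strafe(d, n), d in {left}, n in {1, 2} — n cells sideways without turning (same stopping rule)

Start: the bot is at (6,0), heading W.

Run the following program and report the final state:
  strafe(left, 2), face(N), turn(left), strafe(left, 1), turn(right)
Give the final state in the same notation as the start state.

at (6,0), heading N

initial: at (6,0), heading W
[1] after strafe(left, 2): at (6,0), heading W
[2] after face(N): at (6,0), heading N
[3] after turn(left): at (6,0), heading W
[4] after strafe(left, 1): at (6,0), heading W
[5] after turn(right): at (6,0), heading N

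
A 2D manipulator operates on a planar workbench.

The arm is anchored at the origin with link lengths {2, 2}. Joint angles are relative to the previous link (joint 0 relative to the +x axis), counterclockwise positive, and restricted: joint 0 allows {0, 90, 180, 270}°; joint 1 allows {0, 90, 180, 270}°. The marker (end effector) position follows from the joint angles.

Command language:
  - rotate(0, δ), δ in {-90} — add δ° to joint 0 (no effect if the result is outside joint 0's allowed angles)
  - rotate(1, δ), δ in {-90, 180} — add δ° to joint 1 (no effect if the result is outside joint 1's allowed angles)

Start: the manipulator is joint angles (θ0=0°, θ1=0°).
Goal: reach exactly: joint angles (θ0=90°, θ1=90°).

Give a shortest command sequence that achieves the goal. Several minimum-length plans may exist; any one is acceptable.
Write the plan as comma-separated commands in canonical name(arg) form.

t0: joint angles (θ0=0°, θ1=0°)
t=1 rotate(1, -90) ⇒ joint angles (θ0=0°, θ1=270°)
t=2 rotate(0, -90) ⇒ joint angles (θ0=270°, θ1=270°)
t=3 rotate(0, -90) ⇒ joint angles (θ0=180°, θ1=270°)
t=4 rotate(0, -90) ⇒ joint angles (θ0=90°, θ1=270°)
t=5 rotate(1, 180) ⇒ joint angles (θ0=90°, θ1=90°)
minimal: 5 command(s), checked below 5.

rotate(1, -90), rotate(0, -90), rotate(0, -90), rotate(0, -90), rotate(1, 180)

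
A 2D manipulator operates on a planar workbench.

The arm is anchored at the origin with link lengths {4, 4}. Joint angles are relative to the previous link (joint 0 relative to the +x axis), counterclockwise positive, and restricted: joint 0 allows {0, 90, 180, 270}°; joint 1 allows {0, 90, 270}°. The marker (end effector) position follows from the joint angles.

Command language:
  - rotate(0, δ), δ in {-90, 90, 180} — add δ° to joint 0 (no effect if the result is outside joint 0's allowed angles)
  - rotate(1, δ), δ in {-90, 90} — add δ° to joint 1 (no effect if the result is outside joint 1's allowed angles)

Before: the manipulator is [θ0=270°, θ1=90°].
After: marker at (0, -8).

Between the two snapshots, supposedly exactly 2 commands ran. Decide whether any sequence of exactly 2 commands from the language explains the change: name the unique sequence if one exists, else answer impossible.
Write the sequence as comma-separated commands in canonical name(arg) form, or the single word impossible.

key: running rotate(1, -90) before rotate(1, 90) would end elsewhere — order is forced
t0: [θ0=270°, θ1=90°]
step 1 (rotate(1, 90)): [θ0=270°, θ1=90°]
step 2 (rotate(1, -90)): [θ0=270°, θ1=0°]
uniquely the one of 25 2-step routes that fits.

rotate(1, 90), rotate(1, -90)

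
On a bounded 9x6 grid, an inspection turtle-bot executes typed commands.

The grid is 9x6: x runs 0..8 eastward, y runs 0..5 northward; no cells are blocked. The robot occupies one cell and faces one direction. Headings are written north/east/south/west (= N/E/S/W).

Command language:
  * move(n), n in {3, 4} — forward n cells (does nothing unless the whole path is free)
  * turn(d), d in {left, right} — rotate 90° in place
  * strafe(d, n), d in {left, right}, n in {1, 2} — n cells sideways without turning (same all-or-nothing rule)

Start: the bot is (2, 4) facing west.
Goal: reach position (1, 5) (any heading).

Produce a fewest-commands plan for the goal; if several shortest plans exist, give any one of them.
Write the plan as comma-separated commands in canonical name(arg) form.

strafe(right, 1), turn(left), strafe(right, 1)

from: (2, 4) facing west
1. strafe(right, 1) → (2, 5) facing west
2. turn(left) → (2, 5) facing south
3. strafe(right, 1) → (1, 5) facing south
nothing shorter than 3 reaches the goal.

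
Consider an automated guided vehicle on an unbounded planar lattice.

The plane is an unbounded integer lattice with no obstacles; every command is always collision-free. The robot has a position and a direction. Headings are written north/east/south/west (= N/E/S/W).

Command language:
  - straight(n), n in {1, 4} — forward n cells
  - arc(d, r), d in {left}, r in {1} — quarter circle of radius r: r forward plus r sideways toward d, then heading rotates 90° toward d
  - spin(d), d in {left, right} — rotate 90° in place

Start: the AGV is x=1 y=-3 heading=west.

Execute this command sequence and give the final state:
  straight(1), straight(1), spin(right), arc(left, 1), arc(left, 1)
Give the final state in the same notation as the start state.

from: x=1 y=-3 heading=west
1. straight(1) → x=0 y=-3 heading=west
2. straight(1) → x=-1 y=-3 heading=west
3. spin(right) → x=-1 y=-3 heading=north
4. arc(left, 1) → x=-2 y=-2 heading=west
5. arc(left, 1) → x=-3 y=-3 heading=south

x=-3 y=-3 heading=south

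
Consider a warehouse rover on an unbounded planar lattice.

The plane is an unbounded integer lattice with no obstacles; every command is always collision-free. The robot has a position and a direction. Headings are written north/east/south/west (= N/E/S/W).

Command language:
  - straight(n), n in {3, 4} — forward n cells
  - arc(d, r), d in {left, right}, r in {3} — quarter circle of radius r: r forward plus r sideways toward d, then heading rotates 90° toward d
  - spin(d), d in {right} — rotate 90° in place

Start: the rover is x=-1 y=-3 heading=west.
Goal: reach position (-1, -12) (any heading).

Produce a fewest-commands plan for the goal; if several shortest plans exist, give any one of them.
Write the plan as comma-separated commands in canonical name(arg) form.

begin: x=-1 y=-3 heading=west
1. arc(left, 3) → x=-4 y=-6 heading=south
2. straight(3) → x=-4 y=-9 heading=south
3. arc(left, 3) → x=-1 y=-12 heading=east
shorter routes all fall short; 3 is best.

arc(left, 3), straight(3), arc(left, 3)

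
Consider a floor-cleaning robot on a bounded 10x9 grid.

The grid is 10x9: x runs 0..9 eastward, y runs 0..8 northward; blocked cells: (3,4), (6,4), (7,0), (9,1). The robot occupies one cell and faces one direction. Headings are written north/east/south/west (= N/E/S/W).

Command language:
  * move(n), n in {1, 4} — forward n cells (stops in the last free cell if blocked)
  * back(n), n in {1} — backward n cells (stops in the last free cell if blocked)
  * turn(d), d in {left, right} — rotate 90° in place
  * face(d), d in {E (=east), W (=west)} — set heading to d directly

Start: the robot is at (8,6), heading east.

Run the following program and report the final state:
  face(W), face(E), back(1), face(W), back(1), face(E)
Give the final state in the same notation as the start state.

at (8,6), heading east

begin: at (8,6), heading east
1. face(W) → at (8,6), heading west
2. face(E) → at (8,6), heading east
3. back(1) → at (7,6), heading east
4. face(W) → at (7,6), heading west
5. back(1) → at (8,6), heading west
6. face(E) → at (8,6), heading east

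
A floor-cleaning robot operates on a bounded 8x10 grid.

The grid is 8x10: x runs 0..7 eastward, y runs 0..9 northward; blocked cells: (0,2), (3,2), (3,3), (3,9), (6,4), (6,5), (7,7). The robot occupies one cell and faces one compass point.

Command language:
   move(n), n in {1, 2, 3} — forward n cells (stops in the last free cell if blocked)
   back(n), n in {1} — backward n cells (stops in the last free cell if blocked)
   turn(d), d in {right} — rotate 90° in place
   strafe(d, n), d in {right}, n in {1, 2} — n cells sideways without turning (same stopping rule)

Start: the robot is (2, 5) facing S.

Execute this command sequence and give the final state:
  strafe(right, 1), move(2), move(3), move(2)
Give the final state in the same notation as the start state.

from: (2, 5) facing S
t=1 strafe(right, 1) ⇒ (1, 5) facing S
t=2 move(2) ⇒ (1, 3) facing S
t=3 move(3) ⇒ (1, 0) facing S
t=4 move(2) ⇒ (1, 0) facing S

(1, 0) facing S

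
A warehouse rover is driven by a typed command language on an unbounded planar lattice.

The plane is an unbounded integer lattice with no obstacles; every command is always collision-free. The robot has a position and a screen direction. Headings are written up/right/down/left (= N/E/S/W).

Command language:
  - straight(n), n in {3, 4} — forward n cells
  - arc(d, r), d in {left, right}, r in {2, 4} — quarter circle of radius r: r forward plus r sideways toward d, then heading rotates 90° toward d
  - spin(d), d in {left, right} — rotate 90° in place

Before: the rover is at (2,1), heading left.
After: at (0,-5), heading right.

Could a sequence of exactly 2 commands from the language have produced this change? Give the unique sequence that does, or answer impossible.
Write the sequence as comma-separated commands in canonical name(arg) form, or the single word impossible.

key: position moved to (0,-5) AND the heading swung to E — translation plus rotation needed
initial: at (2,1), heading left
[1] after arc(left, 4): at (-2,-3), heading down
[2] after arc(left, 2): at (0,-5), heading right
all 64 alternatives checked — unique.

arc(left, 4), arc(left, 2)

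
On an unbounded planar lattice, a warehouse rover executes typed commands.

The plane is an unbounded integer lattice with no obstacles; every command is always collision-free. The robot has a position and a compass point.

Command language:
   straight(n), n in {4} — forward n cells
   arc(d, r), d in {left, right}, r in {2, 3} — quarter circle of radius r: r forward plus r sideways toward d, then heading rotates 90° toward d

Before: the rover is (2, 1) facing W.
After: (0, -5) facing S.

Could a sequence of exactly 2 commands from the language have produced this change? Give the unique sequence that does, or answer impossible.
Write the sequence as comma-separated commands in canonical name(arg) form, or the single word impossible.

arc(left, 2), straight(4)

key: order matters: swapping arc(left, 2) and straight(4) lands elsewhere
from: (2, 1) facing W
step 1 (arc(left, 2)): (0, -1) facing S
step 2 (straight(4)): (0, -5) facing S
uniquely the one of 25 2-step routes that fits.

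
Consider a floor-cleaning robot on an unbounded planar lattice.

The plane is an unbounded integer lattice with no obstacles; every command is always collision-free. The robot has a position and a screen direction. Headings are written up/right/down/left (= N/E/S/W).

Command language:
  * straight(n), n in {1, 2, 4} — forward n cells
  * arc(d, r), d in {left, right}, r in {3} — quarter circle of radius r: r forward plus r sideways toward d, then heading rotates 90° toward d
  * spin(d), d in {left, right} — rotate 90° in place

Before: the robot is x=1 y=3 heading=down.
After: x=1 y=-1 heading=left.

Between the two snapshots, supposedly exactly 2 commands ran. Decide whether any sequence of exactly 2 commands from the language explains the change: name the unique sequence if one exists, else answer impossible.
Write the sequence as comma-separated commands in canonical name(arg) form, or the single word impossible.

straight(4), spin(right)

key: position moved to (1,-1) AND the heading swung to W — translation plus rotation needed
start: x=1 y=3 heading=down
step 1 (straight(4)): x=1 y=-1 heading=down
step 2 (spin(right)): x=1 y=-1 heading=left
all 49 alternatives checked — unique.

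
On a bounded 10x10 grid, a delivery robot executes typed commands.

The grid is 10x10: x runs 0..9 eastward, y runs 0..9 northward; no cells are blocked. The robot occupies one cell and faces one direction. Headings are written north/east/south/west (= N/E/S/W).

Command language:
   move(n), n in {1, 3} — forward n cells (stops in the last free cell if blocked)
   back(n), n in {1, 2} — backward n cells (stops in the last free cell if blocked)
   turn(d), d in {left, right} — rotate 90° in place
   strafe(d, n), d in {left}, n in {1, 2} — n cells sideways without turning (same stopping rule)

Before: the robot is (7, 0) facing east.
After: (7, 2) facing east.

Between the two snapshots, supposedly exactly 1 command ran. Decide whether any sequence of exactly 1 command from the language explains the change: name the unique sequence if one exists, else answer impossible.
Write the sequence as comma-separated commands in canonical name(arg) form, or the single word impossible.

key: heading stays E — the single command does not turn
t0: (7, 0) facing east
[1] after strafe(left, 2): (7, 2) facing east
uniquely the one of 8 1-step routes that fits.

strafe(left, 2)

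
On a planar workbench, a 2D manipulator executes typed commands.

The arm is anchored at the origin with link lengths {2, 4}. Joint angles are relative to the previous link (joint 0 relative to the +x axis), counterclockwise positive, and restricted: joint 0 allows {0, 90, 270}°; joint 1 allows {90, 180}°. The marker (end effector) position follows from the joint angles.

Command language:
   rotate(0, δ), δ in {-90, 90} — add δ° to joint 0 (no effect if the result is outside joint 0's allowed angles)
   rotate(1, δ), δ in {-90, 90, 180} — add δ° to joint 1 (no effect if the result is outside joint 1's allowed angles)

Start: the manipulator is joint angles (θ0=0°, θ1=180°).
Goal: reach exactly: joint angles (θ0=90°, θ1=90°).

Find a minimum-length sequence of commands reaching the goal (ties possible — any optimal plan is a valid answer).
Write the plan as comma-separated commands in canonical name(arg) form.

rotate(0, 90), rotate(1, -90)

initial: joint angles (θ0=0°, θ1=180°)
step 1 (rotate(0, 90)): joint angles (θ0=90°, θ1=180°)
step 2 (rotate(1, -90)): joint angles (θ0=90°, θ1=90°)
minimal: 2 command(s), checked below 2.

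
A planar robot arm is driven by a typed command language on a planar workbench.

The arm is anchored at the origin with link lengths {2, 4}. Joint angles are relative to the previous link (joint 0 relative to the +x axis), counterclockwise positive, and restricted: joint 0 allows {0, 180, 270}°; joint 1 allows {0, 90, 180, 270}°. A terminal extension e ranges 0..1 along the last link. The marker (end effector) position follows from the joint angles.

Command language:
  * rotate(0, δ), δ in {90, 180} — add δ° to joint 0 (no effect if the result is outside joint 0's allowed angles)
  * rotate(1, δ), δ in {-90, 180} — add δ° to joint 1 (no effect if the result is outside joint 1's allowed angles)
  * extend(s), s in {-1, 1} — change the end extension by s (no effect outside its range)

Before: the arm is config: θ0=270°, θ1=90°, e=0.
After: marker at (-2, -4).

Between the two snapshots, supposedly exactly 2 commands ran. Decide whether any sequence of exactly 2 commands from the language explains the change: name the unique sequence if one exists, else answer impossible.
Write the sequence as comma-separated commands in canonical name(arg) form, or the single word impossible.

rotate(0, 90), rotate(0, 180)

key: order matters: swapping rotate(0, 90) and rotate(0, 180) lands elsewhere
begin: config: θ0=270°, θ1=90°, e=0
[1] after rotate(0, 90): config: θ0=0°, θ1=90°, e=0
[2] after rotate(0, 180): config: θ0=180°, θ1=90°, e=0
no rival 2-sequence matches.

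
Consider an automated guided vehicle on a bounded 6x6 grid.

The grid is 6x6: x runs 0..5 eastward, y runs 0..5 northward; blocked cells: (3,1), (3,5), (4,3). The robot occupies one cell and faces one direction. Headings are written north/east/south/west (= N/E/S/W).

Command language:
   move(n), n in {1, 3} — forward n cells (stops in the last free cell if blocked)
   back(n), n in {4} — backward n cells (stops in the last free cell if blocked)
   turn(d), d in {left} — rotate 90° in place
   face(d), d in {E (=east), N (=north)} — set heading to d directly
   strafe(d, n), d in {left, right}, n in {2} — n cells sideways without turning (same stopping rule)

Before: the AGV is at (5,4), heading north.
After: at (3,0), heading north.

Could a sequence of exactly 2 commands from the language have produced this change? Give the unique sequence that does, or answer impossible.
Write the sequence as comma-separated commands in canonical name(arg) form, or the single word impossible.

back(4), strafe(left, 2)

key: heading stays N — no command in the sequence turns
initial: at (5,4), heading north
step 1 (back(4)): at (5,0), heading north
step 2 (strafe(left, 2)): at (3,0), heading north
all 64 alternatives checked — unique.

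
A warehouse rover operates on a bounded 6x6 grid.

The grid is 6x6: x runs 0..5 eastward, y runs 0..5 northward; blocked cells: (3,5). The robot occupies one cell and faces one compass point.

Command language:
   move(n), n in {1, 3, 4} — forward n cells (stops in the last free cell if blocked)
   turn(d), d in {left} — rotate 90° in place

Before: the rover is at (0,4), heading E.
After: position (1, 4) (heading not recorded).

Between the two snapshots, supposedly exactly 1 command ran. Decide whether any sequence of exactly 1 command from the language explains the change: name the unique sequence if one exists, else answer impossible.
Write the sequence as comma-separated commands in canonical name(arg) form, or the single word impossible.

move(1)

initial: at (0,4), heading E
t=1 move(1) ⇒ at (1,4), heading E
no rival 1-sequence matches.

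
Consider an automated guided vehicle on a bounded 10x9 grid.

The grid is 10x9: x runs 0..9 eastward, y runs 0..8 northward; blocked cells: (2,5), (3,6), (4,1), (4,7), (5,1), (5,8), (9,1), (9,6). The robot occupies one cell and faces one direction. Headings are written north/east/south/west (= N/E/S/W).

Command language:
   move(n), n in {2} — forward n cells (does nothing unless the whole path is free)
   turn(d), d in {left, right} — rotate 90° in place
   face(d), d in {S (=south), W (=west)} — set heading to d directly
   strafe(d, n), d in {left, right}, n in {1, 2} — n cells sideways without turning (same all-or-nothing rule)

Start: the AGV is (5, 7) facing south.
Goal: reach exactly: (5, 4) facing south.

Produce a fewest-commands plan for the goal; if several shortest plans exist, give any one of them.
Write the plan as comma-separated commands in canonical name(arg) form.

turn(right), strafe(left, 2), strafe(left, 1), face(S)

begin: (5, 7) facing south
step 1 (turn(right)): (5, 7) facing west
step 2 (strafe(left, 2)): (5, 5) facing west
step 3 (strafe(left, 1)): (5, 4) facing west
step 4 (face(S)): (5, 4) facing south
nothing shorter than 4 reaches the goal.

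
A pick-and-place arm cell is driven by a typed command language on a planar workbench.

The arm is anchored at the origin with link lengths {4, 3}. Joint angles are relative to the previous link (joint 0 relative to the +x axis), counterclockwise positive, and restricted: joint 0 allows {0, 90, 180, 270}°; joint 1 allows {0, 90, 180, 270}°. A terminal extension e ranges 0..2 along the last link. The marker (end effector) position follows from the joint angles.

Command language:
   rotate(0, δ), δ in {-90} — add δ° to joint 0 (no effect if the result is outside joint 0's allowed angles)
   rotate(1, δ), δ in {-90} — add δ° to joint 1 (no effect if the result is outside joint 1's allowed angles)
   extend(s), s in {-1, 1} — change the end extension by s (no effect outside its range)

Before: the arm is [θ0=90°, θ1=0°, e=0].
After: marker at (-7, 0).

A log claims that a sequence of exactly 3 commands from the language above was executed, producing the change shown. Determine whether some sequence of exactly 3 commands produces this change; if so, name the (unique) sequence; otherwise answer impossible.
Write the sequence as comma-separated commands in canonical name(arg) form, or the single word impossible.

rotate(0, -90), rotate(0, -90), rotate(0, -90)

initial: [θ0=90°, θ1=0°, e=0]
step 1 (rotate(0, -90)): [θ0=0°, θ1=0°, e=0]
step 2 (rotate(0, -90)): [θ0=270°, θ1=0°, e=0]
step 3 (rotate(0, -90)): [θ0=180°, θ1=0°, e=0]
no other 3-command option fits: unique.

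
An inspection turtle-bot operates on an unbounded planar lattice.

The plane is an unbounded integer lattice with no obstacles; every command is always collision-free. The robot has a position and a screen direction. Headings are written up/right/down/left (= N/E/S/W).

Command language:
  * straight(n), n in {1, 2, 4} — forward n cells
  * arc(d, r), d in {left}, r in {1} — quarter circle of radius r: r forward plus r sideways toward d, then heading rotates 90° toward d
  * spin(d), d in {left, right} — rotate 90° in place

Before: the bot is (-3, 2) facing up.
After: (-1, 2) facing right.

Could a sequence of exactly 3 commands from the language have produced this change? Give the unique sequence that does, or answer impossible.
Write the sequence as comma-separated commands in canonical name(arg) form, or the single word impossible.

key: cell and facing (now E) both changed — the 3 commands mix motion and turning
t0: (-3, 2) facing up
step 1 (spin(right)): (-3, 2) facing right
step 2 (straight(1)): (-2, 2) facing right
step 3 (straight(1)): (-1, 2) facing right
no other 3-command option fits: unique.

spin(right), straight(1), straight(1)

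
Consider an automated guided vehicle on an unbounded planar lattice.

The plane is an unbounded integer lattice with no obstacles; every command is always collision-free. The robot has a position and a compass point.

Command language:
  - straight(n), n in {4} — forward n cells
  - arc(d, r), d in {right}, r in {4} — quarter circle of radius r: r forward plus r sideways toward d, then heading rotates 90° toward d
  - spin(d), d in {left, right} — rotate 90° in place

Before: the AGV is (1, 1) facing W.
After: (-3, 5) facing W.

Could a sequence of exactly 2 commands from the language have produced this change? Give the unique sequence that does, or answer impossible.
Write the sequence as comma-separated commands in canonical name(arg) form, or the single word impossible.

arc(right, 4), spin(left)

key: running spin(left) before arc(right, 4) would end elsewhere — order is forced
from: (1, 1) facing W
step 1 (arc(right, 4)): (-3, 5) facing N
step 2 (spin(left)): (-3, 5) facing W
no other 2-command option fits: unique.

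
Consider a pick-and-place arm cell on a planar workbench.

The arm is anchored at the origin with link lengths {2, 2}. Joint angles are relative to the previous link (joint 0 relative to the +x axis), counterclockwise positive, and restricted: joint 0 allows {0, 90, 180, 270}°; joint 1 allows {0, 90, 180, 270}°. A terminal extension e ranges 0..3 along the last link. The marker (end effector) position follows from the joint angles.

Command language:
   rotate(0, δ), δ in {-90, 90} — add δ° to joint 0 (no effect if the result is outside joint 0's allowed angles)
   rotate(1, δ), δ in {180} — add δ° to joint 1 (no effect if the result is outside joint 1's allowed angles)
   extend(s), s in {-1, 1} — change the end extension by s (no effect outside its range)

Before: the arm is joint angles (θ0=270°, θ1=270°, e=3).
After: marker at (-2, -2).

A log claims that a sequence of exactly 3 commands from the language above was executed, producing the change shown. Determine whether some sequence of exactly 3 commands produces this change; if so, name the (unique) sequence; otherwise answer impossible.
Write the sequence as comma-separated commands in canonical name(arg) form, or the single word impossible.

extend(-1), extend(-1), extend(-1)

t0: joint angles (θ0=270°, θ1=270°, e=3)
step 1 (extend(-1)): joint angles (θ0=270°, θ1=270°, e=2)
step 2 (extend(-1)): joint angles (θ0=270°, θ1=270°, e=1)
step 3 (extend(-1)): joint angles (θ0=270°, θ1=270°, e=0)
all 125 alternatives checked — unique.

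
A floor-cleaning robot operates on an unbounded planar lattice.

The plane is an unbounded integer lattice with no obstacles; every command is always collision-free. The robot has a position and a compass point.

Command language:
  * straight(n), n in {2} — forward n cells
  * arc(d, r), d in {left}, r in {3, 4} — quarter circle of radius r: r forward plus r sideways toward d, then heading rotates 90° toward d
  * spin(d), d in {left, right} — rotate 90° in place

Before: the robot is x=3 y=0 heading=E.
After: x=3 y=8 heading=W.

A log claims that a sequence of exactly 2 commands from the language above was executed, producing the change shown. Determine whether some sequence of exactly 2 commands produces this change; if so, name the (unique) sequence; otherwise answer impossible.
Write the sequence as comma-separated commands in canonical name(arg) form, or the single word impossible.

arc(left, 4), arc(left, 4)

key: cell and facing (now W) both changed — the 2 commands mix motion and turning
from: x=3 y=0 heading=E
[1] after arc(left, 4): x=7 y=4 heading=N
[2] after arc(left, 4): x=3 y=8 heading=W
no rival 2-sequence matches.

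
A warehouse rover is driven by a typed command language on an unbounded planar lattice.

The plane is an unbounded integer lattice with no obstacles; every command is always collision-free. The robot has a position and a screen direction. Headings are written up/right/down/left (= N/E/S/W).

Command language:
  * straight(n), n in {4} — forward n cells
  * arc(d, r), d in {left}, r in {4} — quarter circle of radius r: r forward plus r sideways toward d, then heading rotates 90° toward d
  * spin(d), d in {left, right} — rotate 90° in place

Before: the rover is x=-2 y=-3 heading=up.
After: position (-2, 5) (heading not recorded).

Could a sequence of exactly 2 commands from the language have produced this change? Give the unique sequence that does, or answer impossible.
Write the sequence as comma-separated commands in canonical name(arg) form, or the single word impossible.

start: x=-2 y=-3 heading=up
1. straight(4) → x=-2 y=1 heading=up
2. straight(4) → x=-2 y=5 heading=up
no rival 2-sequence matches.

straight(4), straight(4)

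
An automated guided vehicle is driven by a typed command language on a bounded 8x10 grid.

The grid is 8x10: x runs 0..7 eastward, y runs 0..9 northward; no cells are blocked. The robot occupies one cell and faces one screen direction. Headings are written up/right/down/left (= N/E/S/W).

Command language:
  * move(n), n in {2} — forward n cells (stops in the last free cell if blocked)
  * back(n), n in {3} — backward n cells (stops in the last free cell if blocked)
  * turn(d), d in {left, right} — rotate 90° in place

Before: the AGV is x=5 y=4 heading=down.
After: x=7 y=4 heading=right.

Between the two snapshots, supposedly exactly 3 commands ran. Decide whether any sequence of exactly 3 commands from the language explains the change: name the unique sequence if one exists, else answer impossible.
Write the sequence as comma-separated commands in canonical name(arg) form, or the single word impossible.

turn(left), move(2), move(2)

key: cell and facing (now E) both changed — the 3 commands mix motion and turning
from: x=5 y=4 heading=down
t=1 turn(left) ⇒ x=5 y=4 heading=right
t=2 move(2) ⇒ x=7 y=4 heading=right
t=3 move(2) ⇒ x=7 y=4 heading=right
all 64 alternatives checked — unique.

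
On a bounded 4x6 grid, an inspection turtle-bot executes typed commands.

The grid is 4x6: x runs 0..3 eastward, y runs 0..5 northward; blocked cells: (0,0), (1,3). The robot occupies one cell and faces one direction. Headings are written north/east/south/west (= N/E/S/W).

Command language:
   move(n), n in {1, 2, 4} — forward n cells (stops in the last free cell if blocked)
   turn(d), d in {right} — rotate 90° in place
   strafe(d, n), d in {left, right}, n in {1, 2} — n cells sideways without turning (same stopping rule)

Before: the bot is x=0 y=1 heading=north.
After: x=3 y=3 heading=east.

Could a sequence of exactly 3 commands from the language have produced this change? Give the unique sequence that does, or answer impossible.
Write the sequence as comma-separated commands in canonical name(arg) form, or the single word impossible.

turn(right), move(4), strafe(left, 2)

key: running strafe(left, 2) before turn(right) would end elsewhere — order is forced
start: x=0 y=1 heading=north
1. turn(right) → x=0 y=1 heading=east
2. move(4) → x=3 y=1 heading=east
3. strafe(left, 2) → x=3 y=3 heading=east
all 512 alternatives checked — unique.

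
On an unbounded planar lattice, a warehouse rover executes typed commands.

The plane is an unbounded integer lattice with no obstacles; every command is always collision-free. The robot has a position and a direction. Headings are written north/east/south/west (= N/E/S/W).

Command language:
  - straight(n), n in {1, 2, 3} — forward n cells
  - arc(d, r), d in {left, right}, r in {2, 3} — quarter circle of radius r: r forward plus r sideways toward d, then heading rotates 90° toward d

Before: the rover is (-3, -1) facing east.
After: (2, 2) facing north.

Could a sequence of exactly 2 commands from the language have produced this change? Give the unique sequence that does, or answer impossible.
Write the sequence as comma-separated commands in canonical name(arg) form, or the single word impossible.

key: cell and facing (now N) both changed — the 2 commands mix motion and turning
begin: (-3, -1) facing east
t=1 straight(2) ⇒ (-1, -1) facing east
t=2 arc(left, 3) ⇒ (2, 2) facing north
uniquely the one of 49 2-step routes that fits.

straight(2), arc(left, 3)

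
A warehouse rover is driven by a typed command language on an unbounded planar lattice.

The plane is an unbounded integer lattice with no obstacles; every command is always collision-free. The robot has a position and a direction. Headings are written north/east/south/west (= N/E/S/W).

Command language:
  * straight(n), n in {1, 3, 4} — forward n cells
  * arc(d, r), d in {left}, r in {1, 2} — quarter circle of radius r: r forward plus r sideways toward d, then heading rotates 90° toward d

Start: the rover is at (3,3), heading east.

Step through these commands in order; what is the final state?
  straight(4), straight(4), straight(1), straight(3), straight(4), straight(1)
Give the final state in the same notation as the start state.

at (20,3), heading east

from: at (3,3), heading east
[1] after straight(4): at (7,3), heading east
[2] after straight(4): at (11,3), heading east
[3] after straight(1): at (12,3), heading east
[4] after straight(3): at (15,3), heading east
[5] after straight(4): at (19,3), heading east
[6] after straight(1): at (20,3), heading east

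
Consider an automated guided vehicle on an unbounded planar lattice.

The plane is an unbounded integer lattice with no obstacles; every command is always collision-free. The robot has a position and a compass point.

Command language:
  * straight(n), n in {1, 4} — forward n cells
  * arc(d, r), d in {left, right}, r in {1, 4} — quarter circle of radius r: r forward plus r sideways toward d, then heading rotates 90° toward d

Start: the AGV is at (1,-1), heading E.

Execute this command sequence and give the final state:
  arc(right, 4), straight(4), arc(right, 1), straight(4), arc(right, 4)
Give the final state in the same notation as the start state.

at (-4,-6), heading N

t0: at (1,-1), heading E
step 1 (arc(right, 4)): at (5,-5), heading S
step 2 (straight(4)): at (5,-9), heading S
step 3 (arc(right, 1)): at (4,-10), heading W
step 4 (straight(4)): at (0,-10), heading W
step 5 (arc(right, 4)): at (-4,-6), heading N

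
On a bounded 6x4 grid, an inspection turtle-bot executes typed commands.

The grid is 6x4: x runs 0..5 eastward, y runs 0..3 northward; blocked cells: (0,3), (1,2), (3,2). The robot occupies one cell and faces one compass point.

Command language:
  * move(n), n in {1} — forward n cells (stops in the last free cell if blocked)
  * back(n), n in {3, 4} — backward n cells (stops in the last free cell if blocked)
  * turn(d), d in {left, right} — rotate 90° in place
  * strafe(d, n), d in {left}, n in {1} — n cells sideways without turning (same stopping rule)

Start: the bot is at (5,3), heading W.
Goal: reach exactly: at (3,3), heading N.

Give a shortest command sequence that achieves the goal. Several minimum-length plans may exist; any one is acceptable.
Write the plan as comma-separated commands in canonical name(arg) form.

move(1), move(1), turn(right)

start: at (5,3), heading W
[1] after move(1): at (4,3), heading W
[2] after move(1): at (3,3), heading W
[3] after turn(right): at (3,3), heading N
minimal: 3 command(s), checked below 3.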